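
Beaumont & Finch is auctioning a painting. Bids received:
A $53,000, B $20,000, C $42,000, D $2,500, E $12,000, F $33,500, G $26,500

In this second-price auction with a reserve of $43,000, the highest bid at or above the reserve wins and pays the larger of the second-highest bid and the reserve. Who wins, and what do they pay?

A pays $43,000

Sorting bids: 53,000 (A) > 42,000 (C) > 33,500 (F) > 26,500 (G) > 20,000 (B) > 12,000 (E) > …
Highest eligible bid: A at $53,000.
max(second-highest $42,000, reserve $43,000) = $43,000.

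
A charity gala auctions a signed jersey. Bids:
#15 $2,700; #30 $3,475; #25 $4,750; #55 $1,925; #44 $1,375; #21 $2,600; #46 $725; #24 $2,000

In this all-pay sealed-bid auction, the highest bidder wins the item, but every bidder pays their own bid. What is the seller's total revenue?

Sorting bids: 4,750 (#25) > 3,475 (#30) > 2,700 (#15) > 2,600 (#21) > 2,000 (#24) > 1,925 (#55) > …
Every bidder forfeits their bid regardless of winning.
Revenue = 2,700 + 3,475 + 4,750 + 1,925 + 1,375 + 2,600 + 725 + 2,000 = $19,550.

Total revenue: $19,550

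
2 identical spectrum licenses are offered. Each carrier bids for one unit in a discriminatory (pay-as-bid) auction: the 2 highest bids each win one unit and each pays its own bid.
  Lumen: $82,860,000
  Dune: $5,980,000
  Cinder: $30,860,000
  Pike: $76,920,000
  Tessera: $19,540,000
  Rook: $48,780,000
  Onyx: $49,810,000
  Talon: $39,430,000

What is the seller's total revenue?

Bids ranked high→low: 82,860,000 (Lumen), 76,920,000 (Pike), 49,810,000 (Onyx), 48,780,000 (Rook), …
Top 2: Lumen, Pike.
Total revenue = 82,860,000 + 76,920,000 = $159,780,000.

Total revenue: $159,780,000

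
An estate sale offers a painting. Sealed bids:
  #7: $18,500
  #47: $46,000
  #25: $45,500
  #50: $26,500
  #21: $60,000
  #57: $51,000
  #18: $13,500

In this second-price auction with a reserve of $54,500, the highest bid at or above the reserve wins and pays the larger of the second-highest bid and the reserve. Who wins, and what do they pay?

#21 pays $54,500

Bids ranked: 60,000 (#21) > 51,000 (#57) > 46,000 (#47) > 45,500 (#25) > 26,500 (#50) > 18,500 (#7) > …
Highest eligible bid: #21 at $60,000.
max(second-highest $51,000, reserve $54,500) = $54,500.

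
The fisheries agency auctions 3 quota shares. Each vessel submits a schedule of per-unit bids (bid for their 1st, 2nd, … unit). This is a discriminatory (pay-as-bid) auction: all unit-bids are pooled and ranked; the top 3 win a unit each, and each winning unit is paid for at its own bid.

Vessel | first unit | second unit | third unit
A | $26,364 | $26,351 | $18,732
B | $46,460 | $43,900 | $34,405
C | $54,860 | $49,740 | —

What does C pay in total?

C pays $104,600

Pooled unit-bids ranked (top 3): 54,860 (C-1), 49,740 (C-2), 46,460 (B-1)
Next rejected bid: $43,900 (not a price — pay-as-bid).
C's winning unit-bids: 54,860 + 49,740 = $104,600.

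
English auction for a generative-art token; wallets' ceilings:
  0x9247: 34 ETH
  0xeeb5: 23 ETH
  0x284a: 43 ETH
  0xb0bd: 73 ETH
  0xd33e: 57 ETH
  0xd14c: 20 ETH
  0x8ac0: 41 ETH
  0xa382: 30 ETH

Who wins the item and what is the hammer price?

0xb0bd wins at 57 ETH

Limits in order: 73 (0xb0bd) > 57 (0xd33e) > 43 (0x284a) > 41 (0x8ac0) > 34 (0x9247) > 30 (0xa382) > …
Once the price passes 57 ETH, only 0xb0bd is left; the hammer falls at 0xd33e's limit of 57 ETH.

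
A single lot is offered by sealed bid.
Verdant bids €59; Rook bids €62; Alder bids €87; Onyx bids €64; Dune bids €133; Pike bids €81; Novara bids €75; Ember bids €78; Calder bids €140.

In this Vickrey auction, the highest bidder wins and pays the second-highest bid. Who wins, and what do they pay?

Vickrey auction: the highest bidder wins and pays the second-highest bid.
Bids ranked: 140 (Calder) > 133 (Dune) > 87 (Alder) > 81 (Pike) > 78 (Ember) > 75 (Novara) > …
Calder is highest; pays the second-highest bid, €133.

Calder pays €133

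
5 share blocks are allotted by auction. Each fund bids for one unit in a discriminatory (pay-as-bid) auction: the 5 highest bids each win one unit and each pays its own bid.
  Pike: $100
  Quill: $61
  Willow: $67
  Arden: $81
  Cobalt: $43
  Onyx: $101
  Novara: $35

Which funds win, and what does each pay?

Ordering the bids: 101 (Onyx), 100 (Pike), 81 (Arden), 67 (Willow), 61 (Quill), 43 (Cobalt), 35 (Novara)
Top 5: Onyx, Pike, Arden, Willow, Quill.
Each winner pays its own bid: Onyx $101, Pike $100, Arden $81, Willow $67, Quill $61.

Onyx $101, Pike $100, Arden $81, Willow $67, Quill $61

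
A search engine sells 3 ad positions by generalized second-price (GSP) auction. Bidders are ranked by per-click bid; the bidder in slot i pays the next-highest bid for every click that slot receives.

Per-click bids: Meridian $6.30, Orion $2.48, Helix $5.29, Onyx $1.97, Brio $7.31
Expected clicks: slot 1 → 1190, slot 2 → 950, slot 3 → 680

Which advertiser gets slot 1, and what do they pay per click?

Brio; $6.30 per click

Per-click bids in order: $7.31 (Brio) > $6.30 (Meridian) > $5.29 (Helix) > $2.48 (Orion) > …
Slot 1 goes to the first-ranked bidder, Brio, who pays the next bid down: $6.30/click.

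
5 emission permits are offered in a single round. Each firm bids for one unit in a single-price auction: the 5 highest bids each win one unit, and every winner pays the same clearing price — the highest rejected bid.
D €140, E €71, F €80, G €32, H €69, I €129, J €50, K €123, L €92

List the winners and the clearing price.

D, I, K, L, F; each pays €71

Sorting: 140 (D), 129 (I), 123 (K), 92 (L), 80 (F), 71 (E), 69 (H), …
Winners (5 units): D, I, K, L, F.
Highest unsuccessful bid: €71 → clearing price.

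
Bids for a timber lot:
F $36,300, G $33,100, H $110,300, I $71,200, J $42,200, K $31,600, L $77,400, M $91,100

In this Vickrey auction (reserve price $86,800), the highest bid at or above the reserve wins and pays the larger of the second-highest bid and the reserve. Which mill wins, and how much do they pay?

Sorting bids: 110,300 (H) > 91,100 (M) > 77,400 (L) > 71,200 (I) > 42,200 (J) > 36,300 (F) > …
Highest eligible bid: H at $110,300.
max(second-highest $91,100, reserve $86,800) = $91,100; the reserve does not bind.

H pays $91,100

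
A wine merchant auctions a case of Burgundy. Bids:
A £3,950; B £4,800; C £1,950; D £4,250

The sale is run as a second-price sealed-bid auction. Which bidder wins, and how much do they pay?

B pays £4,250

Sorting bids: 4,800 (B) > 4,250 (D) > 3,950 (A) > 1,950 (C)
B is highest; pays the second-highest bid, £4,250.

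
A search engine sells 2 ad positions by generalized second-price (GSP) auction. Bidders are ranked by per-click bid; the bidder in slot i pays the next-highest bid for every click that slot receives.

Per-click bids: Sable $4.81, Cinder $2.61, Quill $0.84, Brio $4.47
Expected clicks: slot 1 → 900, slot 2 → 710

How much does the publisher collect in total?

Total revenue: $5876.10

Per-click bids in order: $4.81 (Sable) > $4.47 (Brio) > $2.61 (Cinder) > …
Slot 1: Sable pays $4.47 × 900 = $4023.00
Slot 2: Brio pays $2.61 × 710 = $1853.10
Total = $5876.10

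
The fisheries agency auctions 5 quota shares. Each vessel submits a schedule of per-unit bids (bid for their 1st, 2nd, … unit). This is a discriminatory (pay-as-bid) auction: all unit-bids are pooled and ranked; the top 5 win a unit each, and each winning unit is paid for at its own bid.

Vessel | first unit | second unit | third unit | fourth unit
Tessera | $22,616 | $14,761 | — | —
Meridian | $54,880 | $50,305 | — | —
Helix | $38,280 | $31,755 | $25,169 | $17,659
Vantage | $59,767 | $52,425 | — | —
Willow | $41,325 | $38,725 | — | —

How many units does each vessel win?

Pooled unit-bids ranked (top 5): 59,767 (Vantage-1), 54,880 (Meridian-1), 52,425 (Vantage-2), 50,305 (Meridian-2), 41,325 (Willow-1)
Next rejected bid: $38,725 (not a price — pay-as-bid).
Allocation: Meridian 2, Vantage 2, Willow 1.

Meridian 2, Vantage 2, Willow 1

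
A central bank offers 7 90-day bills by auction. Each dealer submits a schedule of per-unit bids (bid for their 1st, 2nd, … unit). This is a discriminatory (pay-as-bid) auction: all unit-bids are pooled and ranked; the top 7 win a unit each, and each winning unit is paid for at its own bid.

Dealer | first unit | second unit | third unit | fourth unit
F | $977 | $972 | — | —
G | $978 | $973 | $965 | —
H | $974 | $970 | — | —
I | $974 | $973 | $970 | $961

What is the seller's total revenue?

Total revenue: $6,821

Merging the schedules and taking the best 7: 978 (G-1), 977 (F-1), 974 (H-1), 974 (I-1), 973 (G-2), 973 (I-2), 972 (F-2)
Next rejected bid: $970 (not a price — pay-as-bid).
Each winning unit pays its own bid.
Revenue = 978 + 977 + 974 + 974 + 973 + 973 + 972 = $6,821.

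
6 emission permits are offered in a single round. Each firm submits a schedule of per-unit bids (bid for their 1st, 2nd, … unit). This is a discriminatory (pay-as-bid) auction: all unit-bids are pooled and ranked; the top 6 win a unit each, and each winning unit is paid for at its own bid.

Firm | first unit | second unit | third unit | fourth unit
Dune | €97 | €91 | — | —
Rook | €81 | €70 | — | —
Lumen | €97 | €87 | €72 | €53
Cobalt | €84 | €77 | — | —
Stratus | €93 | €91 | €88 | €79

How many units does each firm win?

Dune 2, Lumen 1, Stratus 3

Merging the schedules and taking the best 6: 97 (Dune-1), 97 (Lumen-1), 93 (Stratus-1), 91 (Dune-2), 91 (Stratus-2), 88 (Stratus-3)
Next rejected bid: €87 (not a price — pay-as-bid).
Allocation: Dune 2, Lumen 1, Stratus 3.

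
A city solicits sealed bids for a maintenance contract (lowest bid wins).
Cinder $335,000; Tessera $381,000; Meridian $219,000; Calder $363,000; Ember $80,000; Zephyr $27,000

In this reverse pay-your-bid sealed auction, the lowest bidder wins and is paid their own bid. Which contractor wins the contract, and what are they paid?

Sorting bids: 27,000 (Zephyr) < 80,000 (Ember) < 219,000 (Meridian) < 335,000 (Cinder) < 363,000 (Calder) < 381,000 (Tessera)
First-price: Zephyr is paid what they bid, $27,000.

Zephyr is paid $27,000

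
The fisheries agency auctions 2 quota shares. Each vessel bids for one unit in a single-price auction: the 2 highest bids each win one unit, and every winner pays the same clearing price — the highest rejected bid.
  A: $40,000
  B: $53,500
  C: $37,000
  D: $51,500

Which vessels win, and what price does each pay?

B, D; each pays $40,000

Ordering the bids: 53,500 (B), 51,500 (D), 40,000 (A), 37,000 (C)
Top 2: B, D.
First losing bid is A's $40,000, which sets the uniform price.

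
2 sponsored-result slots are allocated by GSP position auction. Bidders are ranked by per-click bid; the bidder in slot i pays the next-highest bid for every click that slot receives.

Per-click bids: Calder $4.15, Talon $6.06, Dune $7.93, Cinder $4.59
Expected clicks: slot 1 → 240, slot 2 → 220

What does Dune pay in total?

Dune pays $1454.40

Sorting advertisers: $7.93 (Dune) > $6.06 (Talon) > $4.59 (Cinder) > …
Dune holds slot 1 → pays next bid $6.06 × 240 clicks = $1454.40.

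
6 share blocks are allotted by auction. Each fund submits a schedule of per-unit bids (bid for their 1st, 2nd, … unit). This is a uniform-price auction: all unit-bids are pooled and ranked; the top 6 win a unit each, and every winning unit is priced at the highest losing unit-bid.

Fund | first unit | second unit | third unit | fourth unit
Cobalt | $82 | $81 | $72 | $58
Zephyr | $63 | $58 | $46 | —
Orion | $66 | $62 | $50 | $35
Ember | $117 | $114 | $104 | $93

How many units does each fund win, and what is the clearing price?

Merging the schedules and taking the best 6: 117 (Ember-1), 114 (Ember-2), 104 (Ember-3), 93 (Ember-4), 82 (Cobalt-1), 81 (Cobalt-2)
Highest rejected unit-bid = $72.
Allocation: Cobalt 2, Ember 4.

Cobalt 2, Ember 4; clearing price $72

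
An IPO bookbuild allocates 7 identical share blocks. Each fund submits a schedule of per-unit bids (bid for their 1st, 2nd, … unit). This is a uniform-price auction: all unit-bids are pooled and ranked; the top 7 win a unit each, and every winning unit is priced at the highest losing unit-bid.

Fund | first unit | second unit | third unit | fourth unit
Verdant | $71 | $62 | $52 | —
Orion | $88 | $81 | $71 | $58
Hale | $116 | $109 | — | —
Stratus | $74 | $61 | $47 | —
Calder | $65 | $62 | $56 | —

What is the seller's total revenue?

Total revenue: $455

Merging the schedules and taking the best 7: 116 (Hale-1), 109 (Hale-2), 88 (Orion-1), 81 (Orion-2), 74 (Stratus-1), 71 (Verdant-1), 71 (Orion-3)
Highest rejected unit-bid = $65.
Allocation: Hale 2, Orion 3, Stratus 1, Verdant 1. Every unit priced at $65.
Revenue = 7 × 65 = $455.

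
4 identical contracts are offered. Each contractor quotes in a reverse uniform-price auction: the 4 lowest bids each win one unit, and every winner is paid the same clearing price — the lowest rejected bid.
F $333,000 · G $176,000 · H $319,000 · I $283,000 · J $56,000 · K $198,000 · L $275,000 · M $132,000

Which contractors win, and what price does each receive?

Sorting: 56,000 (J), 132,000 (M), 176,000 (G), 198,000 (K), 275,000 (L), 283,000 (I), …
The 4 lowest are J, M, G, K.
First losing bid is L's $275,000, which sets the uniform price.

J, M, G, K; each is paid $275,000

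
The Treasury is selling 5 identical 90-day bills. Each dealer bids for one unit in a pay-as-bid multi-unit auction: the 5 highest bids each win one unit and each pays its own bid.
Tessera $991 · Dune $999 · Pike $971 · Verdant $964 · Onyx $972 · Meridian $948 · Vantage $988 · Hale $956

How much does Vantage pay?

Vantage pays $988

Ordering the bids: 999 (Dune), 991 (Tessera), 988 (Vantage), 972 (Onyx), 971 (Pike), 964 (Verdant), 956 (Hale), …
Winners (5 units): Dune, Tessera, Vantage, Onyx, Pike.
Vantage wins → own bid $988.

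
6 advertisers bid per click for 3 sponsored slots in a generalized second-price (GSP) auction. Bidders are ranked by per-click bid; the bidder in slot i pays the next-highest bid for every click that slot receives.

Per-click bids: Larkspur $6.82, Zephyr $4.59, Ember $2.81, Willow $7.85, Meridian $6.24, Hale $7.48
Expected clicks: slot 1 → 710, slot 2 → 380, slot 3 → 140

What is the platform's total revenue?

Per-click bids in order: $7.85 (Willow) > $7.48 (Hale) > $6.82 (Larkspur) > $6.24 (Meridian) > …
Slot 1: Willow pays $7.48 × 710 = $5310.80
Slot 2: Hale pays $6.82 × 380 = $2591.60
Slot 3: Larkspur pays $6.24 × 140 = $873.60
Total = $8776.00

Total revenue: $8776.00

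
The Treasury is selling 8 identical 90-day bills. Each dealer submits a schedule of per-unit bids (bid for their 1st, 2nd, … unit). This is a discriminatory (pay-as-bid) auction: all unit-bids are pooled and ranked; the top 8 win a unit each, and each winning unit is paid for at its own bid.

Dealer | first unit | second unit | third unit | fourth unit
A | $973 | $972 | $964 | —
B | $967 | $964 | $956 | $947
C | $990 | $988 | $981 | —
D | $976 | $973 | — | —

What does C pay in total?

All unit-bids, highest first — top 8: 990 (C-1), 988 (C-2), 981 (C-3), 976 (D-1), 973 (A-1), 973 (D-2), 972 (A-2), 967 (B-1)
Next rejected bid: $964 (not a price — pay-as-bid).
C's winning unit-bids: 990 + 988 + 981 = $2,959.

C pays $2,959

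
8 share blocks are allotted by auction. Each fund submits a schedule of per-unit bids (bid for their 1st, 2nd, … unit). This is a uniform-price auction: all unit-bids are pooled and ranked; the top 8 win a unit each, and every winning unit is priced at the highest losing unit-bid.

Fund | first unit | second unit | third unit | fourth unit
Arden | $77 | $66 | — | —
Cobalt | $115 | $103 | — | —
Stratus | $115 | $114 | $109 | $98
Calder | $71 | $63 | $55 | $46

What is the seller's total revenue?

Total revenue: $528

Pooled unit-bids ranked (top 8): 115 (Cobalt-1), 115 (Stratus-1), 114 (Stratus-2), 109 (Stratus-3), 103 (Cobalt-2), 98 (Stratus-4), 77 (Arden-1), 71 (Calder-1)
Highest rejected unit-bid = $66.
Allocation: Arden 1, Calder 1, Cobalt 2, Stratus 4. Every unit priced at $66.
Revenue = 8 × 66 = $528.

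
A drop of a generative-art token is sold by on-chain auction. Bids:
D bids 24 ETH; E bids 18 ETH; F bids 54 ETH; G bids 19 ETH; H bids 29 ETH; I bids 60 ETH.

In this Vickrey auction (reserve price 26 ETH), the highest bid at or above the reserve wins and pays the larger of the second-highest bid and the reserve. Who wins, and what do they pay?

Bids in order: 60 (I) > 54 (F) > 29 (H) > 24 (D) > 19 (G) > 18 (E)
Highest eligible bid: I at 60 ETH.
max(second-highest 54 ETH, reserve 26 ETH) = 54 ETH; the reserve does not bind.

I pays 54 ETH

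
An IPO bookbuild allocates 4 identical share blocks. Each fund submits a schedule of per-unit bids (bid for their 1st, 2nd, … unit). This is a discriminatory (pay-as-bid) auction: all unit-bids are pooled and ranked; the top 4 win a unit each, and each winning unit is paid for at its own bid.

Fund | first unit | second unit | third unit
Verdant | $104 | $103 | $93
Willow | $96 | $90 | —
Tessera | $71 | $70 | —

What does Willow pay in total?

Merging the schedules and taking the best 4: 104 (Verdant-1), 103 (Verdant-2), 96 (Willow-1), 93 (Verdant-3)
Next rejected bid: $90 (not a price — pay-as-bid).
Willow's winning unit-bids: 96 = $96.

Willow pays $96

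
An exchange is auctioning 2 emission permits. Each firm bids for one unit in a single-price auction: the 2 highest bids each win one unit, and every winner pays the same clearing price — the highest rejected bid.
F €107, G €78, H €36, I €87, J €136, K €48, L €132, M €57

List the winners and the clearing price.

Ordering the bids: 136 (J), 132 (L), 107 (F), 87 (I), …
The 2 highest are J, L.
First losing bid is F's €107, which sets the uniform price.

J, L; each pays €107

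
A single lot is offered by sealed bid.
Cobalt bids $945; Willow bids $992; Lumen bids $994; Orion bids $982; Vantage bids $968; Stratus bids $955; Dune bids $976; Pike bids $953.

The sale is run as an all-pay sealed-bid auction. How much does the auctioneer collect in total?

Total revenue: $7,765

All-pay sealed-bid auction: the highest bidder wins the item, but every bidder pays their own bid.
Bids in order: 994 (Lumen) > 992 (Willow) > 982 (Orion) > 976 (Dune) > 968 (Vantage) > 955 (Stratus) > …
Lumen wins with the top bid; all bids are sunk regardless.
Every bidder forfeits their bid regardless of winning.
Revenue = 945 + 992 + 994 + 982 + 968 + 955 + 976 + 953 = $7,765.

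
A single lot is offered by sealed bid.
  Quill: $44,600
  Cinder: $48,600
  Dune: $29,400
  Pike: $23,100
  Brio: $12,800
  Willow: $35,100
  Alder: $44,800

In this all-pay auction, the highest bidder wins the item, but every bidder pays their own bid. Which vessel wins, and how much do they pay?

Cinder pays $48,600

All-pay auction: the highest bidder wins the item, but every bidder pays their own bid.
Bids ranked: 48,600 (Cinder) > 44,800 (Alder) > 44,600 (Quill) > 35,100 (Willow) > 29,400 (Dune) > 23,100 (Pike) > …
Cinder wins with the top bid; all bids are sunk regardless.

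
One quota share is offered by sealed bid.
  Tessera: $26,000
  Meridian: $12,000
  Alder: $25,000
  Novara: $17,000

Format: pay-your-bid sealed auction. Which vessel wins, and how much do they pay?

Tessera pays $26,000

Pay-your-bid sealed auction: the highest bidder wins and pays their own bid.
Bids ranked: 26,000 (Tessera) > 25,000 (Alder) > 17,000 (Novara) > 12,000 (Meridian)
First-price: Tessera pays what they bid, $26,000.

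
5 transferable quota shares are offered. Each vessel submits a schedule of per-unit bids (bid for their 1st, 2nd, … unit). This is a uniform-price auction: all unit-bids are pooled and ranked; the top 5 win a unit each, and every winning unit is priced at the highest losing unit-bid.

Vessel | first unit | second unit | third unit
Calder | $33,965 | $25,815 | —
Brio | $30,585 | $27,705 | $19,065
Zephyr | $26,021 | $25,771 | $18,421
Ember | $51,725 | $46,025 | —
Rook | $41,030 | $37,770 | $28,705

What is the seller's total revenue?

All unit-bids, highest first — top 5: 51,725 (Ember-1), 46,025 (Ember-2), 41,030 (Rook-1), 37,770 (Rook-2), 33,965 (Calder-1)
Highest rejected unit-bid = $30,585.
Allocation: Calder 1, Ember 2, Rook 2. Every unit priced at $30,585.
Revenue = 5 × 30,585 = $152,925.

Total revenue: $152,925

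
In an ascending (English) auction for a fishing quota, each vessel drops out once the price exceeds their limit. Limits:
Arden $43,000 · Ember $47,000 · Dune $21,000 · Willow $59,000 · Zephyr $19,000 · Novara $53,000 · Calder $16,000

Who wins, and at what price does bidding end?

Willow wins at $53,000

Sorting limits: 59,000 (Willow) > 53,000 (Novara) > 47,000 (Ember) > 43,000 (Arden) > 21,000 (Dune) > 19,000 (Zephyr) > …
Once the price passes $53,000, only Willow is left; the hammer falls at Novara's limit of $53,000.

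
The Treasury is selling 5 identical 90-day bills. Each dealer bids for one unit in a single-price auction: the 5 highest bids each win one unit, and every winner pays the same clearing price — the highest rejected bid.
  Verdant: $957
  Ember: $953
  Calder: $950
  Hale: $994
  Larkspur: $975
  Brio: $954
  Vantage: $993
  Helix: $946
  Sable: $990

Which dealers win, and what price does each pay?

Hale, Vantage, Sable, Larkspur, Verdant; each pays $954

Sorting: 994 (Hale), 993 (Vantage), 990 (Sable), 975 (Larkspur), 957 (Verdant), 954 (Brio), 953 (Ember), …
Top 5: Hale, Vantage, Sable, Larkspur, Verdant.
Clearing price = highest rejected bid = $954.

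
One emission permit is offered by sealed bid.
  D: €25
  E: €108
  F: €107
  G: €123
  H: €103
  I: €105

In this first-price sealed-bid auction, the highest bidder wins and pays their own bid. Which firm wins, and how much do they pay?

G pays €123

Bids ranked: 123 (G) > 108 (E) > 107 (F) > 105 (I) > 103 (H) > 25 (D)
G has the highest bid and pays exactly that: €123.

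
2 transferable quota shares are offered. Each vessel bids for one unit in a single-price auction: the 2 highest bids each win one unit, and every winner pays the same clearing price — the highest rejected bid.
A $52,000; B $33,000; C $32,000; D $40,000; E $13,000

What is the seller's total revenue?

Ordering the bids: 52,000 (A), 40,000 (D), 33,000 (B), 32,000 (C), …
Top 2: A, D.
Clearing price = highest rejected bid = $33,000.
Total revenue = 2 × $33,000 = $66,000.

Total revenue: $66,000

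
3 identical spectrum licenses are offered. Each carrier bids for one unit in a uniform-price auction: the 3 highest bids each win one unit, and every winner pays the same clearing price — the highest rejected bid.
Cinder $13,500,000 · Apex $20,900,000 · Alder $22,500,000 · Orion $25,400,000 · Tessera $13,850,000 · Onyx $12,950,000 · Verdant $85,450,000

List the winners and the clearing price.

Verdant, Orion, Alder; each pays $20,900,000

Sorting: 85,450,000 (Verdant), 25,400,000 (Orion), 22,500,000 (Alder), 20,900,000 (Apex), 13,850,000 (Tessera), …
The 3 highest are Verdant, Orion, Alder.
Highest unsuccessful bid: $20,900,000 → clearing price.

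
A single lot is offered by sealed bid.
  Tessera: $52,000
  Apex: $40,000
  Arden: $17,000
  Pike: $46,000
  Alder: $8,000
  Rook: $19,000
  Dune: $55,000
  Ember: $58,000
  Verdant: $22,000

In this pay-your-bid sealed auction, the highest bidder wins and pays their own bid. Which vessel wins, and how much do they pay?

Ember pays $58,000

Rule: the highest bidder wins and pays their own bid.
Sorting bids: 58,000 (Ember) > 55,000 (Dune) > 52,000 (Tessera) > 46,000 (Pike) > 40,000 (Apex) > 22,000 (Verdant) > …
First-price: Ember pays what they bid, $58,000.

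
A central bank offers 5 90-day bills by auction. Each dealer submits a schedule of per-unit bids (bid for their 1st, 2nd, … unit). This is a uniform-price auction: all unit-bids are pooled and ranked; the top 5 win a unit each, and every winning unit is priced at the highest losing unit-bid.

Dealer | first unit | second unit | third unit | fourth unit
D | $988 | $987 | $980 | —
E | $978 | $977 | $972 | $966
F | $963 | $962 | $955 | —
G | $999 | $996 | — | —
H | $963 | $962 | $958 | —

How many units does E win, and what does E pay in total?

E: 0 units, pays $0

All unit-bids, highest first — top 5: 999 (G-1), 996 (G-2), 988 (D-1), 987 (D-2), 980 (D-3)
First bid not allocated: $978.
E wins 0 unit(s) at $978 each.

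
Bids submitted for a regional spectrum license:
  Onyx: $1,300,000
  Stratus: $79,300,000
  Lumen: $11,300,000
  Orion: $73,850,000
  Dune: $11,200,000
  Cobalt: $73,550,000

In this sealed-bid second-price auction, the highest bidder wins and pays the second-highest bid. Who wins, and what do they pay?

Stratus pays $73,850,000

Bids ranked: 79,300,000 (Stratus) > 73,850,000 (Orion) > 73,550,000 (Cobalt) > 11,300,000 (Lumen) > 11,200,000 (Dune) > 1,300,000 (Onyx)
Stratus is highest; pays the second-highest bid, $73,850,000.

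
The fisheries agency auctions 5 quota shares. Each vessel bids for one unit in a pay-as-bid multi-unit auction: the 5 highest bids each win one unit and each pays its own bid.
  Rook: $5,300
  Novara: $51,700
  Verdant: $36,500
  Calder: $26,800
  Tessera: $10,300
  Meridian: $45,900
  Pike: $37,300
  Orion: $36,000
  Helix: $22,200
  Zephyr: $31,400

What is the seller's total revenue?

Bids ranked high→low: 51,700 (Novara), 45,900 (Meridian), 37,300 (Pike), 36,500 (Verdant), 36,000 (Orion), 31,400 (Zephyr), 26,800 (Calder), …
The 5 highest are Novara, Meridian, Pike, Verdant, Orion.
Total revenue = 51,700 + 45,900 + 37,300 + 36,500 + 36,000 = $207,400.

Total revenue: $207,400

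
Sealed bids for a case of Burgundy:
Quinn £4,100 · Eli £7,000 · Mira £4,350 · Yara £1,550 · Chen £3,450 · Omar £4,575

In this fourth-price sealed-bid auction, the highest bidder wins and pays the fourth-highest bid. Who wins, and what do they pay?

Sorting bids: 7,000 (Eli) > 4,575 (Omar) > 4,350 (Mira) > 4,100 (Quinn) > 3,450 (Chen) > 1,550 (Yara)
Eli wins; payment is bid #4 in the ranking = £4,100.

Eli pays £4,100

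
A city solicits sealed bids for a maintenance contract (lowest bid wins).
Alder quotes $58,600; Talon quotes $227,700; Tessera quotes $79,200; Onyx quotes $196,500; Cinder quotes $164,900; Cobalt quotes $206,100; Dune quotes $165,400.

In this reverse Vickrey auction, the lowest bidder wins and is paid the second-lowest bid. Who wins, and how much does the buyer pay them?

Sorting bids: 58,600 (Alder) < 79,200 (Tessera) < 164,900 (Cinder) < 165,400 (Dune) < 196,500 (Onyx) < 206,100 (Cobalt) < …
Alder wins with the lowest bid; price is set by the runner-up at $79,200.

Alder is paid $79,200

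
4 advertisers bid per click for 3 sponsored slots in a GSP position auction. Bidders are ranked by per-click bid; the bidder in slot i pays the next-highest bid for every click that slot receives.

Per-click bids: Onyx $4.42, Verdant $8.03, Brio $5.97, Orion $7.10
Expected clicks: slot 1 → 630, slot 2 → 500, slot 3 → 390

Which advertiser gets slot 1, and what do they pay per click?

Ranked by bid: $8.03 (Verdant) > $7.10 (Orion) > $5.97 (Brio) > $4.42 (Onyx)
Slot 1 goes to the first-ranked bidder, Verdant, who pays the next bid down: $7.10/click.

Verdant; $7.10 per click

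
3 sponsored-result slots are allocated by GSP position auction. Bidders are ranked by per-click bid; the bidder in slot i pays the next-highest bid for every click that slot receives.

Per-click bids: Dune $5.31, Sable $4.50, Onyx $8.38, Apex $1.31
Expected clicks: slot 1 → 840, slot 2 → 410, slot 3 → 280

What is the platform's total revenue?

Total revenue: $6672.20

Per-click bids in order: $8.38 (Onyx) > $5.31 (Dune) > $4.50 (Sable) > $1.31 (Apex)
Slot 1: Onyx pays $5.31 × 840 = $4460.40
Slot 2: Dune pays $4.50 × 410 = $1845.00
Slot 3: Sable pays $1.31 × 280 = $366.80
Total = $6672.20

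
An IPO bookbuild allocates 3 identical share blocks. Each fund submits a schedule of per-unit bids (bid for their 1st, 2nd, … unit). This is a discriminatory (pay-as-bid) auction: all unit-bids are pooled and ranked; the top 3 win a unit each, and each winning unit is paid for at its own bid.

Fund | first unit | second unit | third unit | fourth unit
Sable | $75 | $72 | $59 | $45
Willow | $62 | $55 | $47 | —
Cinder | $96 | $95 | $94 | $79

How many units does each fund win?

Merging the schedules and taking the best 3: 96 (Cinder-1), 95 (Cinder-2), 94 (Cinder-3)
Next rejected bid: $79 (not a price — pay-as-bid).
Allocation: Cinder 3.

Cinder 3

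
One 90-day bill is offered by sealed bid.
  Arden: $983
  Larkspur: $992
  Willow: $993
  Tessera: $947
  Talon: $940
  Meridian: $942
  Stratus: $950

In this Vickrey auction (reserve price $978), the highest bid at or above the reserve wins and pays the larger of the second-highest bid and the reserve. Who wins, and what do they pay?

Willow pays $992

Sorting bids: 993 (Willow) > 992 (Larkspur) > 983 (Arden) > 950 (Stratus) > 947 (Tessera) > 942 (Meridian) > …
Highest eligible bid: Willow at $993.
max(second-highest $992, reserve $978) = $992; the reserve does not bind.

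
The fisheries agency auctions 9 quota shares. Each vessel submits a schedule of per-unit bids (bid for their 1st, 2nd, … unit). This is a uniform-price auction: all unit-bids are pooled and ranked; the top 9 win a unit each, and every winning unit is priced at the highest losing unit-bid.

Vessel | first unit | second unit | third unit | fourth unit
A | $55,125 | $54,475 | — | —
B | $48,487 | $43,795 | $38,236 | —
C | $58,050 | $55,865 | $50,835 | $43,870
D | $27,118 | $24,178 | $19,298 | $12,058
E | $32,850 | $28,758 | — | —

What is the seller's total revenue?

Total revenue: $295,650

Pooled unit-bids ranked (top 9): 58,050 (C-1), 55,865 (C-2), 55,125 (A-1), 54,475 (A-2), 50,835 (C-3), 48,487 (B-1), 43,870 (C-4), 43,795 (B-2), 38,236 (B-3)
Highest rejected unit-bid = $32,850.
Allocation: A 2, B 3, C 4. Every unit priced at $32,850.
Revenue = 9 × 32,850 = $295,650.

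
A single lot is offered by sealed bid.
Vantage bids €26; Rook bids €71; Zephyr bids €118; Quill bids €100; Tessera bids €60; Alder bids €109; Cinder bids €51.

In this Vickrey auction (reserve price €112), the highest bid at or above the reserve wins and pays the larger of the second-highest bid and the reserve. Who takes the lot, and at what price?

Bids in order: 118 (Zephyr) > 109 (Alder) > 100 (Quill) > 71 (Rook) > 60 (Tessera) > 51 (Cinder) > …
Highest eligible bid: Zephyr at €118.
Second-highest bid €109 is below the reserve €112, so the reserve binds → payment €112.

Zephyr pays €112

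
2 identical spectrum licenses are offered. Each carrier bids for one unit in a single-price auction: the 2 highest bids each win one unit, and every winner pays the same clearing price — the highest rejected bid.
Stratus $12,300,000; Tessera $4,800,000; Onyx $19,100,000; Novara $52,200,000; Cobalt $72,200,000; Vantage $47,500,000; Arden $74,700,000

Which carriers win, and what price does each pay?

Bids ranked high→low: 74,700,000 (Arden), 72,200,000 (Cobalt), 52,200,000 (Novara), 47,500,000 (Vantage), …
The 2 highest are Arden, Cobalt.
Highest unsuccessful bid: $52,200,000 → clearing price.

Arden, Cobalt; each pays $52,200,000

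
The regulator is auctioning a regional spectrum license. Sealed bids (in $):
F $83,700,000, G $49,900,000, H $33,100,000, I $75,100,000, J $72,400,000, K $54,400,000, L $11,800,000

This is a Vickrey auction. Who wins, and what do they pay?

F pays $75,100,000

Bids in order: 83,700,000 (F) > 75,100,000 (I) > 72,400,000 (J) > 54,400,000 (K) > 49,900,000 (G) > 33,100,000 (H) > …
Second-price: F pays I's bid of $75,100,000.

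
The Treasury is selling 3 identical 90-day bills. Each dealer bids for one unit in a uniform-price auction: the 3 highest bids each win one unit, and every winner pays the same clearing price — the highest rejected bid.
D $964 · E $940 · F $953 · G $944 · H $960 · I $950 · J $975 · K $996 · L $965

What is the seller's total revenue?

Total revenue: $2,892

Bids ranked high→low: 996 (K), 975 (J), 965 (L), 964 (D), 960 (H), …
Top 3: K, J, L.
Clearing price = highest rejected bid = $964.
Total revenue = 3 × $964 = $2,892.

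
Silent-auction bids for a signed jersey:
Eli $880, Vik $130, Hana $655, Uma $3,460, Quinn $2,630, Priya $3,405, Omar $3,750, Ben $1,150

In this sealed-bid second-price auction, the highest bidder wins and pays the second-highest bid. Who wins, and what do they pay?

Bids ranked: 3,750 (Omar) > 3,460 (Uma) > 3,405 (Priya) > 2,630 (Quinn) > 1,150 (Ben) > 880 (Eli) > …
Omar is highest; pays the second-highest bid, $3,460.

Omar pays $3,460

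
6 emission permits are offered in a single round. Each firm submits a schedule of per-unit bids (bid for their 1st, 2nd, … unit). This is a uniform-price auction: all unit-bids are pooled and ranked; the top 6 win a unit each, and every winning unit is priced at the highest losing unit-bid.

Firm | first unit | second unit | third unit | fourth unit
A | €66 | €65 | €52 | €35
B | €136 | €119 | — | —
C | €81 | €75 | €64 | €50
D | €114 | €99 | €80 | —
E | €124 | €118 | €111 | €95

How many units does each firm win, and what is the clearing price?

B 2, D 1, E 3; clearing price €99

Pooled unit-bids ranked (top 6): 136 (B-1), 124 (E-1), 119 (B-2), 118 (E-2), 114 (D-1), 111 (E-3)
Highest rejected unit-bid = €99.
Allocation: B 2, D 1, E 3.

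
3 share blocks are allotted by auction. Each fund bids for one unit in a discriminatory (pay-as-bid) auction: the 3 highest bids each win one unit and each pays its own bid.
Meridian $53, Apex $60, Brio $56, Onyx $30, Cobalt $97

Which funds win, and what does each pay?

Cobalt $97, Apex $60, Brio $56

Bids ranked high→low: 97 (Cobalt), 60 (Apex), 56 (Brio), 53 (Meridian), 30 (Onyx)
Winners (3 units): Cobalt, Apex, Brio.
Each winner pays its own bid: Cobalt $97, Apex $60, Brio $56.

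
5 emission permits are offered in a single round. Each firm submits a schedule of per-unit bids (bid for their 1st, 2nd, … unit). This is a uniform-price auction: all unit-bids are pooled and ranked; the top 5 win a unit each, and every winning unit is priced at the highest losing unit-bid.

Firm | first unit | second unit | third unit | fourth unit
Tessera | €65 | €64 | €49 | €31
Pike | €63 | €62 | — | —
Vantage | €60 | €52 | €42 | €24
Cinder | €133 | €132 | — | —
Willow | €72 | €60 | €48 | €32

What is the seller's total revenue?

Total revenue: €315

Pooled unit-bids ranked (top 5): 133 (Cinder-1), 132 (Cinder-2), 72 (Willow-1), 65 (Tessera-1), 64 (Tessera-2)
The (k+1)-th unit-bid is €63.
Allocation: Cinder 2, Tessera 2, Willow 1. Every unit priced at €63.
Revenue = 5 × 63 = €315.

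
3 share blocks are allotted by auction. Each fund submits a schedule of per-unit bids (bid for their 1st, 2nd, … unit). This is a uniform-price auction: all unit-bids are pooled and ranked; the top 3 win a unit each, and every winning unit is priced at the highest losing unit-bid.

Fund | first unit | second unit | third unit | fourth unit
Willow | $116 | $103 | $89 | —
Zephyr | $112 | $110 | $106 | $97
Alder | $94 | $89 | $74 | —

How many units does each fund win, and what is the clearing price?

Merging the schedules and taking the best 3: 116 (Willow-1), 112 (Zephyr-1), 110 (Zephyr-2)
The (k+1)-th unit-bid is $106.
Allocation: Willow 1, Zephyr 2.

Willow 1, Zephyr 2; clearing price $106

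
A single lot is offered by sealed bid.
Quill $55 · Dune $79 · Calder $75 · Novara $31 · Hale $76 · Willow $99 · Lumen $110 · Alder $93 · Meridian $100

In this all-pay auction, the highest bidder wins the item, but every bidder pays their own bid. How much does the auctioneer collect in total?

Bids ranked: 110 (Lumen) > 100 (Meridian) > 99 (Willow) > 93 (Alder) > 79 (Dune) > 76 (Hale) > …
Lumen wins with the top bid; all bids are sunk regardless.
Every bidder forfeits their bid regardless of winning.
Revenue = 55 + 79 + 75 + 31 + 76 + 99 + 110 + 93 + 100 = $718.

Total revenue: $718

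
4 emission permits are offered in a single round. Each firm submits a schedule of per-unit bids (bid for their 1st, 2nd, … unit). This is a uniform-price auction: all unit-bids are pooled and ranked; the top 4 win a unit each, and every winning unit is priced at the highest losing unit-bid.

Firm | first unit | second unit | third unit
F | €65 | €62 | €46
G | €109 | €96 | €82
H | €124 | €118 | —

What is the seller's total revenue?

Merging the schedules and taking the best 4: 124 (H-1), 118 (H-2), 109 (G-1), 96 (G-2)
Highest rejected unit-bid = €82.
Allocation: G 2, H 2. Every unit priced at €82.
Revenue = 4 × 82 = €328.

Total revenue: €328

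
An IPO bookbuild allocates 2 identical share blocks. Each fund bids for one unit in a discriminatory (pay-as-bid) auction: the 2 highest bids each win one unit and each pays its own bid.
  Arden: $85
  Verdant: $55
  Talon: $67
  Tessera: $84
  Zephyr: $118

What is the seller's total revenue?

Sorting: 118 (Zephyr), 85 (Arden), 84 (Tessera), 67 (Talon), …
Top 2: Zephyr, Arden.
Total revenue = 118 + 85 = $203.

Total revenue: $203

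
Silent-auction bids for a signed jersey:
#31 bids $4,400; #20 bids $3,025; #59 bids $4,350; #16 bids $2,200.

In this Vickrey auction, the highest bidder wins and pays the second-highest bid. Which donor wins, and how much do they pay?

Bids ranked: 4,400 (#31) > 4,350 (#59) > 3,025 (#20) > 2,200 (#16)
Second-price: #31 pays #59's bid of $4,350.

#31 pays $4,350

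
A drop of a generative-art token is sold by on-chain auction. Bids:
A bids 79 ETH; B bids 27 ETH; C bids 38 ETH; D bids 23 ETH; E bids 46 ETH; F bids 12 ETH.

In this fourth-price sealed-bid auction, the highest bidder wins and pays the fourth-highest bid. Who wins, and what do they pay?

Fourth-price sealed-bid auction: the highest bidder wins and pays the fourth-highest bid.
Bids ranked: 79 (A) > 46 (E) > 38 (C) > 27 (B) > 23 (D) > 12 (F)
A is highest; pays the fourth-highest bid, 27 ETH.

A pays 27 ETH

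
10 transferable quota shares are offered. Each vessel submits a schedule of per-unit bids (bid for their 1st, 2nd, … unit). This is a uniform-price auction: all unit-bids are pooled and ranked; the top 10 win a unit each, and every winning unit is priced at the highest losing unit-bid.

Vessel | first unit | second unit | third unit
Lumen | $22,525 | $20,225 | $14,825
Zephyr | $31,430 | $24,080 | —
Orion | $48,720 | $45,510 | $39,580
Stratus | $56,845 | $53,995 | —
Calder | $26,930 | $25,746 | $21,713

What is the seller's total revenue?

Total revenue: $217,130

Pooled unit-bids ranked (top 10): 56,845 (Stratus-1), 53,995 (Stratus-2), 48,720 (Orion-1), 45,510 (Orion-2), 39,580 (Orion-3), 31,430 (Zephyr-1), 26,930 (Calder-1), 25,746 (Calder-2), 24,080 (Zephyr-2), 22,525 (Lumen-1)
Highest rejected unit-bid = $21,713.
Allocation: Calder 2, Lumen 1, Orion 3, Stratus 2, Zephyr 2. Every unit priced at $21,713.
Revenue = 10 × 21,713 = $217,130.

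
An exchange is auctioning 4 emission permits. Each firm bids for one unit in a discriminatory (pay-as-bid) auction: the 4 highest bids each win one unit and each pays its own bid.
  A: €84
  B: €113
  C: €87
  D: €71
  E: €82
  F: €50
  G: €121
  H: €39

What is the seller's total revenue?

Sorting: 121 (G), 113 (B), 87 (C), 84 (A), 82 (E), 71 (D), …
The 4 highest are G, B, C, A.
Total revenue = 121 + 113 + 87 + 84 = €405.

Total revenue: €405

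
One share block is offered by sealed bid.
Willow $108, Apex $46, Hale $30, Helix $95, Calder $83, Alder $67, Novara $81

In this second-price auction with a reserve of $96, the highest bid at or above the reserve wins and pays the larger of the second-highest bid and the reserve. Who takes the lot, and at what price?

Willow pays $96

Sorting bids: 108 (Willow) > 95 (Helix) > 83 (Calder) > 81 (Novara) > 67 (Alder) > 46 (Apex) > …
Willow has the top bid at or above the reserve ($108).
Second-highest bid $95 is below the reserve $96, so the reserve binds → payment $96.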